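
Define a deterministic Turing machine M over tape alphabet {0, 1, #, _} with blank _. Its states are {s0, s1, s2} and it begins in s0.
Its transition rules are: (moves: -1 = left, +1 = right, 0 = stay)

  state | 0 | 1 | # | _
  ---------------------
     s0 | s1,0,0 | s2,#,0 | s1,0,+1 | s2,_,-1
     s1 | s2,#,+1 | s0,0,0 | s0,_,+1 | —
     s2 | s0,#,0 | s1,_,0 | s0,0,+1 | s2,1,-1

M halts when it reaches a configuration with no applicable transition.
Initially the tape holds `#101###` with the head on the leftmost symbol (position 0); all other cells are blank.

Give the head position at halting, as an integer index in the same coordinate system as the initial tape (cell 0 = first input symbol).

s0 | [#]101###__   read # → write 0, move +1, go to s1
s1 | 0[1]01###__   read 1 → write 0, move 0, go to s0
s0 | 0[0]01###__   read 0 → write 0, move 0, go to s1
s1 | 0[0]01###__   read 0 → write #, move +1, go to s2
s2 | 0#[0]1###__   read 0 → write #, move 0, go to s0
s0 | 0#[#]1###__   read # → write 0, move +1, go to s1
s1 | 0#0[1]###__   read 1 → write 0, move 0, go to s0
s0 | 0#0[0]###__   read 0 → write 0, move 0, go to s1
s1 | 0#0[0]###__   read 0 → write #, move +1, go to s2
s2 | 0#0#[#]##__   read # → write 0, move +1, go to s0
s0 | 0#0#0[#]#__   read # → write 0, move +1, go to s1
s1 | 0#0#00[#]__   read # → write _, move +1, go to s0
s0 | 0#0#00_[_]_   read _ → write _, move -1, go to s2
s2 | 0#0#00[_]__   read _ → write 1, move -1, go to s2
s2 | 0#0#0[0]1__   read 0 → write #, move 0, go to s0
s0 | 0#0#0[#]1__   read # → write 0, move +1, go to s1
s1 | 0#0#00[1]__   read 1 → write 0, move 0, go to s0
s0 | 0#0#00[0]__   read 0 → write 0, move 0, go to s1
s1 | 0#0#00[0]__   read 0 → write #, move +1, go to s2
s2 | 0#0#00#[_]_   read _ → write 1, move -1, go to s2
s2 | 0#0#00[#]1_   read # → write 0, move +1, go to s0
s0 | 0#0#000[1]_   read 1 → write #, move 0, go to s2
s2 | 0#0#000[#]_   read # → write 0, move +1, go to s0
s0 | 0#0#0000[_]   read _ → write _, move -1, go to s2
s2 | 0#0#000[0]_   read 0 → write #, move 0, go to s0
s0 | 0#0#000[#]_   read # → write 0, move +1, go to s1
s1 | 0#0#0000[_]
At halt the head is at cell 8.

8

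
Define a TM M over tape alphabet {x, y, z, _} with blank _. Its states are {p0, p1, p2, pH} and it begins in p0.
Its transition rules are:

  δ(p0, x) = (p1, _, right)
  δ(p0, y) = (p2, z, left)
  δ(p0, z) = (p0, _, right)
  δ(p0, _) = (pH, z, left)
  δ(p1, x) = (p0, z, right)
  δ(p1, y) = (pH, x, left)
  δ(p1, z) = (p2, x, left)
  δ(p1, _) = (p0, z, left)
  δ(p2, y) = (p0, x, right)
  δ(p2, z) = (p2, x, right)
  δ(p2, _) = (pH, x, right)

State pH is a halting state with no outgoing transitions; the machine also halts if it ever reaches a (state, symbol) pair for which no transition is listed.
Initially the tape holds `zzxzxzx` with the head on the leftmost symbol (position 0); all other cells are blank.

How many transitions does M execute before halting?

state=p0 head=0 tape=[z]zxzxzx   (p0,z)→(p0,_,right)
state=p0 head=1 tape=_[z]xzxzx   (p0,z)→(p0,_,right)
state=p0 head=2 tape=__[x]zxzx   (p0,x)→(p1,_,right)
state=p1 head=3 tape=___[z]xzx   (p1,z)→(p2,x,left)
state=p2 head=2 tape=__[_]xxzx   (p2,_)→(pH,x,right)
state=pH head=3 tape=__x[x]xzx
M halts after 5 transitions.

5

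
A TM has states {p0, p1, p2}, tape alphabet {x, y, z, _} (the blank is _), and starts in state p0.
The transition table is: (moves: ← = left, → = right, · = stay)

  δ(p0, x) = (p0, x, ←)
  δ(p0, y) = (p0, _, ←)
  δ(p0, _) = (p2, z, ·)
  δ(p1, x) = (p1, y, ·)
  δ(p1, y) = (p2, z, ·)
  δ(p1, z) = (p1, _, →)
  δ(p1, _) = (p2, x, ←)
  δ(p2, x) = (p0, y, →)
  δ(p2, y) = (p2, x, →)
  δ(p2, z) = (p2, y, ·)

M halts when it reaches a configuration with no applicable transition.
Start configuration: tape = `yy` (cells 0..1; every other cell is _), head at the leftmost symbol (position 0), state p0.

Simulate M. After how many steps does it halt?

4

state=p0 head=0 tape=_[y]y   (p0,y)→(p0,_,←)
state=p0 head=-1 tape=[_]_y   (p0,_)→(p2,z,·)
state=p2 head=-1 tape=[z]_y   (p2,z)→(p2,y,·)
state=p2 head=-1 tape=[y]_y   (p2,y)→(p2,x,→)
state=p2 head=0 tape=x[_]y
M halts after 4 transitions.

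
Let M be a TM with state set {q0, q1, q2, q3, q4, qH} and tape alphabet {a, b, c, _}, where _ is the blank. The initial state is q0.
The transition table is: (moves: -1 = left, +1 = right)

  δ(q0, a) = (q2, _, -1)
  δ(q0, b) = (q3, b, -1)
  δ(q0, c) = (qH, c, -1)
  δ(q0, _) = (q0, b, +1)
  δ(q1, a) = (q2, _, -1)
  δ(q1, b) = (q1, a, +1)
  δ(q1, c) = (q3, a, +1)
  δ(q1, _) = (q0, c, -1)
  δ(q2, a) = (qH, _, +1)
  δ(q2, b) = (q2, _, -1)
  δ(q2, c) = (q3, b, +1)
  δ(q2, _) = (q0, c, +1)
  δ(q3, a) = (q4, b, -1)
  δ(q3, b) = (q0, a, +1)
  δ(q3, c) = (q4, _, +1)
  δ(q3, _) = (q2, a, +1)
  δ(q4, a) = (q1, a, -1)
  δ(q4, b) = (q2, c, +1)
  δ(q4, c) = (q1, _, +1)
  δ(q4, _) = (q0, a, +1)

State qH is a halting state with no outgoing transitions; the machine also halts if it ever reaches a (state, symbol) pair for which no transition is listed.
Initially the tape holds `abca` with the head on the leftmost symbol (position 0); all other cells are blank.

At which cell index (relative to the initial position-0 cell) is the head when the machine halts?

q0 | _[a]bca   read a → write _, move -1, go to q2
q2 | [_]_bca   read _ → write c, move +1, go to q0
q0 | c[_]bca   read _ → write b, move +1, go to q0
q0 | cb[b]ca   read b → write b, move -1, go to q3
q3 | c[b]bca   read b → write a, move +1, go to q0
q0 | ca[b]ca   read b → write b, move -1, go to q3
q3 | c[a]bca   read a → write b, move -1, go to q4
q4 | [c]bbca   read c → write _, move +1, go to q1
q1 | _[b]bca   read b → write a, move +1, go to q1
q1 | _a[b]ca   read b → write a, move +1, go to q1
q1 | _aa[c]a   read c → write a, move +1, go to q3
q3 | _aaa[a]   read a → write b, move -1, go to q4
q4 | _aa[a]b   read a → write a, move -1, go to q1
q1 | _a[a]ab   read a → write _, move -1, go to q2
q2 | _[a]_ab   read a → write _, move +1, go to qH
qH | __[_]ab
At halt the head is at cell 1.

1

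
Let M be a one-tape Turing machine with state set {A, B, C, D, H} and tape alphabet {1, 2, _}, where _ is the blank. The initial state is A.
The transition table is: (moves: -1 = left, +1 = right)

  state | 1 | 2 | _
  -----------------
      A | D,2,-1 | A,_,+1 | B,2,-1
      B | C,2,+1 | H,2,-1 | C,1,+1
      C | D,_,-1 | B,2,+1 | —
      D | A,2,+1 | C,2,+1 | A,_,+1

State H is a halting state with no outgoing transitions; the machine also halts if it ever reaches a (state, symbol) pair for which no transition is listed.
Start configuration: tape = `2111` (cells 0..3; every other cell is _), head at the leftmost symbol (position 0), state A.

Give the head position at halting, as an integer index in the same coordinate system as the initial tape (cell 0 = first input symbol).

6

state=A head=0 tape=[2]111___   (A,2)→(A,_,+1)
state=A head=1 tape=_[1]11___   (A,1)→(D,2,-1)
state=D head=0 tape=[_]211___   (D,_)→(A,_,+1)
state=A head=1 tape=_[2]11___   (A,2)→(A,_,+1)
state=A head=2 tape=__[1]1___   (A,1)→(D,2,-1)
state=D head=1 tape=_[_]21___   (D,_)→(A,_,+1)
state=A head=2 tape=__[2]1___   (A,2)→(A,_,+1)
state=A head=3 tape=___[1]___   (A,1)→(D,2,-1)
state=D head=2 tape=__[_]2___   (D,_)→(A,_,+1)
state=A head=3 tape=___[2]___   (A,2)→(A,_,+1)
state=A head=4 tape=____[_]__   (A,_)→(B,2,-1)
state=B head=3 tape=___[_]2__   (B,_)→(C,1,+1)
state=C head=4 tape=___1[2]__   (C,2)→(B,2,+1)
state=B head=5 tape=___12[_]_   (B,_)→(C,1,+1)
state=C head=6 tape=___121[_]
At halt the head is at cell 6.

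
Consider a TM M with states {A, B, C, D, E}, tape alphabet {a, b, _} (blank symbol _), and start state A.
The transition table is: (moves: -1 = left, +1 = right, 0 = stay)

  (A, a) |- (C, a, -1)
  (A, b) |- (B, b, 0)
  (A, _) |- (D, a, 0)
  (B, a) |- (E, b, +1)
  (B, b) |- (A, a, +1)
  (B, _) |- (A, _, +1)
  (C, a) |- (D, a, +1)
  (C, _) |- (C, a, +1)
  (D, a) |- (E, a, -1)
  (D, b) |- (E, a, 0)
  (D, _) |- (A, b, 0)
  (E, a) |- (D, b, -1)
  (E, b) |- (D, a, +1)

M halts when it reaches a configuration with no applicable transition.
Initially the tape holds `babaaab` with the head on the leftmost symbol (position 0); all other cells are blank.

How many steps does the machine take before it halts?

A | __[b]abaaab   read b → write b, move 0, go to B
B | __[b]abaaab   read b → write a, move +1, go to A
A | __a[a]baaab   read a → write a, move -1, go to C
C | __[a]abaaab   read a → write a, move +1, go to D
D | __a[a]baaab   read a → write a, move -1, go to E
E | __[a]abaaab   read a → write b, move -1, go to D
D | _[_]babaaab   read _ → write b, move 0, go to A
A | _[b]babaaab   read b → write b, move 0, go to B
B | _[b]babaaab   read b → write a, move +1, go to A
A | _a[b]abaaab   read b → write b, move 0, go to B
B | _a[b]abaaab   read b → write a, move +1, go to A
A | _aa[a]baaab   read a → write a, move -1, go to C
C | _a[a]abaaab   read a → write a, move +1, go to D
D | _aa[a]baaab   read a → write a, move -1, go to E
E | _a[a]abaaab   read a → write b, move -1, go to D
D | _[a]babaaab   read a → write a, move -1, go to E
E | [_]ababaaab
M halts after 16 transitions.

16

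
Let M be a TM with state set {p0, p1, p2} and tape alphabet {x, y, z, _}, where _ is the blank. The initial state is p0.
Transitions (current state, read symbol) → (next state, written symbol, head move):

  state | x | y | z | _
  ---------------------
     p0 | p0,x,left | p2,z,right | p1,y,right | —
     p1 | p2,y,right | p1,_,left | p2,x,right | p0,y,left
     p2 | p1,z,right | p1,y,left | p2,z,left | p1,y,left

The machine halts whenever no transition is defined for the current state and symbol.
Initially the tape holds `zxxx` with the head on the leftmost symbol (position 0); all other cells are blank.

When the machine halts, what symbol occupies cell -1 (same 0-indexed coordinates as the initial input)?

y

state=p0 head=0 tape=__[z]xxx_   (p0,z)→(p1,y,right)
state=p1 head=1 tape=__y[x]xx_   (p1,x)→(p2,y,right)
state=p2 head=2 tape=__yy[x]x_   (p2,x)→(p1,z,right)
state=p1 head=3 tape=__yyz[x]_   (p1,x)→(p2,y,right)
state=p2 head=4 tape=__yyzy[_]   (p2,_)→(p1,y,left)
state=p1 head=3 tape=__yyz[y]y   (p1,y)→(p1,_,left)
state=p1 head=2 tape=__yy[z]_y   (p1,z)→(p2,x,right)
state=p2 head=3 tape=__yyx[_]y   (p2,_)→(p1,y,left)
state=p1 head=2 tape=__yy[x]yy   (p1,x)→(p2,y,right)
state=p2 head=3 tape=__yyy[y]y   (p2,y)→(p1,y,left)
state=p1 head=2 tape=__yy[y]yy   (p1,y)→(p1,_,left)
state=p1 head=1 tape=__y[y]_yy   (p1,y)→(p1,_,left)
state=p1 head=0 tape=__[y]__yy   (p1,y)→(p1,_,left)
state=p1 head=-1 tape=_[_]___yy   (p1,_)→(p0,y,left)
state=p0 head=-2 tape=[_]y___yy
Cell -1 holds y when M halts.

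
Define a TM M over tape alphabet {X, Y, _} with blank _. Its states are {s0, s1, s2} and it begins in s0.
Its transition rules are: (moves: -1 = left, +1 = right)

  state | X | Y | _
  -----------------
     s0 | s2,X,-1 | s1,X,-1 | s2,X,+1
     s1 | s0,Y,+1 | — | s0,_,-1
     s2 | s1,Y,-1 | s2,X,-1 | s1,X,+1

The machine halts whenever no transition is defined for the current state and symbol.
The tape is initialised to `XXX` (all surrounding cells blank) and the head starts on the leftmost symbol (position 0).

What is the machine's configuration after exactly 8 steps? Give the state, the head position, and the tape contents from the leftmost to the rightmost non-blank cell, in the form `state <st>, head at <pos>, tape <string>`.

state=s0 head=0 tape=___[X]XX   (s0,X)→(s2,X,-1)
state=s2 head=-1 tape=__[_]XXX   (s2,_)→(s1,X,+1)
state=s1 head=0 tape=__X[X]XX   (s1,X)→(s0,Y,+1)
state=s0 head=1 tape=__XY[X]X   (s0,X)→(s2,X,-1)
state=s2 head=0 tape=__X[Y]XX   (s2,Y)→(s2,X,-1)
state=s2 head=-1 tape=__[X]XXX   (s2,X)→(s1,Y,-1)
state=s1 head=-2 tape=_[_]YXXX   (s1,_)→(s0,_,-1)
state=s0 head=-3 tape=[_]_YXXX   (s0,_)→(s2,X,+1)
state=s2 head=-2 tape=X[_]YXXX
After 8 steps: state s2, head at -2, tape X_YXXX.

state s2, head at -2, tape X_YXXX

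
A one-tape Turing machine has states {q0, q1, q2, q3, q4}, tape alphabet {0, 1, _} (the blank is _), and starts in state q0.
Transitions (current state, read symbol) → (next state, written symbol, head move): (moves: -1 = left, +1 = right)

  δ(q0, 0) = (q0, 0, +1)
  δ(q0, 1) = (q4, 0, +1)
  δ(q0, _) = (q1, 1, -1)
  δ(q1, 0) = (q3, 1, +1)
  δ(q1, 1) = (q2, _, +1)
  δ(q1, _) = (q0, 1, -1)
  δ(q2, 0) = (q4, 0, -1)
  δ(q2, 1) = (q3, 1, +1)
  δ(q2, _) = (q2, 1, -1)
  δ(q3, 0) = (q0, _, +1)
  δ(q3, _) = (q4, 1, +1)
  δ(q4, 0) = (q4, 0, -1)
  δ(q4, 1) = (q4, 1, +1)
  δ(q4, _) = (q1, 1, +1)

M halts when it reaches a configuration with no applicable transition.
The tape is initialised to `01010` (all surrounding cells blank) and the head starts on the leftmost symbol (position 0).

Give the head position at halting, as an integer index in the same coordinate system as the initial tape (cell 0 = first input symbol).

5

state=q0 head=0 tape=_[0]1010_   (q0,0)→(q0,0,+1)
state=q0 head=1 tape=_0[1]010_   (q0,1)→(q4,0,+1)
state=q4 head=2 tape=_00[0]10_   (q4,0)→(q4,0,-1)
state=q4 head=1 tape=_0[0]010_   (q4,0)→(q4,0,-1)
state=q4 head=0 tape=_[0]0010_   (q4,0)→(q4,0,-1)
state=q4 head=-1 tape=[_]00010_   (q4,_)→(q1,1,+1)
state=q1 head=0 tape=1[0]0010_   (q1,0)→(q3,1,+1)
state=q3 head=1 tape=11[0]010_   (q3,0)→(q0,_,+1)
state=q0 head=2 tape=11_[0]10_   (q0,0)→(q0,0,+1)
state=q0 head=3 tape=11_0[1]0_   (q0,1)→(q4,0,+1)
state=q4 head=4 tape=11_00[0]_   (q4,0)→(q4,0,-1)
state=q4 head=3 tape=11_0[0]0_   (q4,0)→(q4,0,-1)
state=q4 head=2 tape=11_[0]00_   (q4,0)→(q4,0,-1)
state=q4 head=1 tape=11[_]000_   (q4,_)→(q1,1,+1)
state=q1 head=2 tape=111[0]00_   (q1,0)→(q3,1,+1)
state=q3 head=3 tape=1111[0]0_   (q3,0)→(q0,_,+1)
state=q0 head=4 tape=1111_[0]_   (q0,0)→(q0,0,+1)
state=q0 head=5 tape=1111_0[_]   (q0,_)→(q1,1,-1)
state=q1 head=4 tape=1111_[0]1   (q1,0)→(q3,1,+1)
state=q3 head=5 tape=1111_1[1]
At halt the head is at cell 5.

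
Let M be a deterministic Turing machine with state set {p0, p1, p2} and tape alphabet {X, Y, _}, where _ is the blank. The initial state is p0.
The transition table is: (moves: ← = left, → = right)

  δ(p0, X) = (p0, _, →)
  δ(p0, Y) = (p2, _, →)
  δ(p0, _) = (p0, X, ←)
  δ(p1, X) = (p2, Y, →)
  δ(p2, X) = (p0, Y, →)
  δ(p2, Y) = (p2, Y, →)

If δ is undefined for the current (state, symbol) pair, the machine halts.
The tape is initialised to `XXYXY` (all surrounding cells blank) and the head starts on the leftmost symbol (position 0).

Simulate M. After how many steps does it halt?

5

state=p0 head=0 tape=[X]XYXY_   (p0,X)→(p0,_,→)
state=p0 head=1 tape=_[X]YXY_   (p0,X)→(p0,_,→)
state=p0 head=2 tape=__[Y]XY_   (p0,Y)→(p2,_,→)
state=p2 head=3 tape=___[X]Y_   (p2,X)→(p0,Y,→)
state=p0 head=4 tape=___Y[Y]_   (p0,Y)→(p2,_,→)
state=p2 head=5 tape=___Y_[_]
M halts after 5 transitions.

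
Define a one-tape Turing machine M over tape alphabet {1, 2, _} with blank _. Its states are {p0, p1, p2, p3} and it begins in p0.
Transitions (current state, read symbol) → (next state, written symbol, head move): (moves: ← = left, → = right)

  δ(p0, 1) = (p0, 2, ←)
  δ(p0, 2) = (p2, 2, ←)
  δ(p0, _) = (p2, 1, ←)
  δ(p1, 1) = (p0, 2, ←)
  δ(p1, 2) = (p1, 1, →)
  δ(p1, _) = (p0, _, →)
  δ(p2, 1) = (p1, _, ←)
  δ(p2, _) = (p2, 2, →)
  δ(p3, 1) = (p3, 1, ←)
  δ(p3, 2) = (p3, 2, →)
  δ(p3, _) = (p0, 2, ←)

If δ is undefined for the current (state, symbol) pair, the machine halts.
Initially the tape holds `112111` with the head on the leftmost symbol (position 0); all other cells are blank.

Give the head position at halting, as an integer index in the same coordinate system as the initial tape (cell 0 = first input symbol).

state=p0 head=0 tape=__[1]12111   (p0,1)→(p0,2,←)
state=p0 head=-1 tape=_[_]212111   (p0,_)→(p2,1,←)
state=p2 head=-2 tape=[_]1212111   (p2,_)→(p2,2,→)
state=p2 head=-1 tape=2[1]212111   (p2,1)→(p1,_,←)
state=p1 head=-2 tape=[2]_212111   (p1,2)→(p1,1,→)
state=p1 head=-1 tape=1[_]212111   (p1,_)→(p0,_,→)
state=p0 head=0 tape=1_[2]12111   (p0,2)→(p2,2,←)
state=p2 head=-1 tape=1[_]212111   (p2,_)→(p2,2,→)
state=p2 head=0 tape=12[2]12111
At halt the head is at cell 0.

0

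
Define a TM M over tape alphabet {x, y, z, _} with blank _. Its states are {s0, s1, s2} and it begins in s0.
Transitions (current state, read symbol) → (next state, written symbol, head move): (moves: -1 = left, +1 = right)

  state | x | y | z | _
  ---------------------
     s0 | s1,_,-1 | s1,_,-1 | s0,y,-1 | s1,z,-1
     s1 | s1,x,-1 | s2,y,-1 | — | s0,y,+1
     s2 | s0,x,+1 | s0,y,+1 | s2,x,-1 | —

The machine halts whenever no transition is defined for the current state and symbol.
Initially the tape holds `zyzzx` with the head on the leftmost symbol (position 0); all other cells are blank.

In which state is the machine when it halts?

s2

state=s0 head=0 tape=____[z]yzzx   (s0,z)→(s0,y,-1)
state=s0 head=-1 tape=___[_]yyzzx   (s0,_)→(s1,z,-1)
state=s1 head=-2 tape=__[_]zyyzzx   (s1,_)→(s0,y,+1)
state=s0 head=-1 tape=__y[z]yyzzx   (s0,z)→(s0,y,-1)
state=s0 head=-2 tape=__[y]yyyzzx   (s0,y)→(s1,_,-1)
state=s1 head=-3 tape=_[_]_yyyzzx   (s1,_)→(s0,y,+1)
state=s0 head=-2 tape=_y[_]yyyzzx   (s0,_)→(s1,z,-1)
state=s1 head=-3 tape=_[y]zyyyzzx   (s1,y)→(s2,y,-1)
state=s2 head=-4 tape=[_]yzyyyzzx
No transition is defined for (s2, _); M halts in state s2.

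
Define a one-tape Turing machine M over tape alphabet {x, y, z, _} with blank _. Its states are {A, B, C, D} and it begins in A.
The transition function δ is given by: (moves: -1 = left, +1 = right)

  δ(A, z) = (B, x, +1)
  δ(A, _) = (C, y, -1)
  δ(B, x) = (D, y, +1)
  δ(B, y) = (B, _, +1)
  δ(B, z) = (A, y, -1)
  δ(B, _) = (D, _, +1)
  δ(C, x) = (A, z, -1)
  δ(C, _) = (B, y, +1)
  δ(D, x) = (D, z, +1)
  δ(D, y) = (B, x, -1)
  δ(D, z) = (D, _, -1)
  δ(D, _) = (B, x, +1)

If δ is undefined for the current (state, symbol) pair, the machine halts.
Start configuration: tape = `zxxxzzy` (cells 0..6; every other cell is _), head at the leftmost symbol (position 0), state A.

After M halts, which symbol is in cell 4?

x

state=A head=0 tape=[z]xxxzzy   (A,z)→(B,x,+1)
state=B head=1 tape=x[x]xxzzy   (B,x)→(D,y,+1)
state=D head=2 tape=xy[x]xzzy   (D,x)→(D,z,+1)
state=D head=3 tape=xyz[x]zzy   (D,x)→(D,z,+1)
state=D head=4 tape=xyzz[z]zy   (D,z)→(D,_,-1)
state=D head=3 tape=xyz[z]_zy   (D,z)→(D,_,-1)
state=D head=2 tape=xy[z]__zy   (D,z)→(D,_,-1)
state=D head=1 tape=x[y]___zy   (D,y)→(B,x,-1)
state=B head=0 tape=[x]x___zy   (B,x)→(D,y,+1)
state=D head=1 tape=y[x]___zy   (D,x)→(D,z,+1)
state=D head=2 tape=yz[_]__zy   (D,_)→(B,x,+1)
state=B head=3 tape=yzx[_]_zy   (B,_)→(D,_,+1)
state=D head=4 tape=yzx_[_]zy   (D,_)→(B,x,+1)
state=B head=5 tape=yzx_x[z]y   (B,z)→(A,y,-1)
state=A head=4 tape=yzx_[x]yy
Cell 4 holds x when M halts.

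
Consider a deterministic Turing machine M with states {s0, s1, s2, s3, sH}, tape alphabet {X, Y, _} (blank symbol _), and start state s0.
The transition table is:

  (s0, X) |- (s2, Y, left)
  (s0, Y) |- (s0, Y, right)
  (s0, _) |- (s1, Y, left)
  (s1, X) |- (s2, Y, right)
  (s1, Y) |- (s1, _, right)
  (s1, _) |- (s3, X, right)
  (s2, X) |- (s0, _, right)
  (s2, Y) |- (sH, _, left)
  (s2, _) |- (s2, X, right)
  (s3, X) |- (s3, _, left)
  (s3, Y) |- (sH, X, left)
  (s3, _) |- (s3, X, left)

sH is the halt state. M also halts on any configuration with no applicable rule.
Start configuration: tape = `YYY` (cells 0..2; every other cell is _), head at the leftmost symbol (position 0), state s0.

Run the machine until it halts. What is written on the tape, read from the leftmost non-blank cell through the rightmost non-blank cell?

YXXX_X

state=s0 head=0 tape=[Y]YY___   (s0,Y)→(s0,Y,right)
state=s0 head=1 tape=Y[Y]Y___   (s0,Y)→(s0,Y,right)
state=s0 head=2 tape=YY[Y]___   (s0,Y)→(s0,Y,right)
state=s0 head=3 tape=YYY[_]__   (s0,_)→(s1,Y,left)
state=s1 head=2 tape=YY[Y]Y__   (s1,Y)→(s1,_,right)
state=s1 head=3 tape=YY_[Y]__   (s1,Y)→(s1,_,right)
state=s1 head=4 tape=YY__[_]_   (s1,_)→(s3,X,right)
state=s3 head=5 tape=YY__X[_]   (s3,_)→(s3,X,left)
state=s3 head=4 tape=YY__[X]X   (s3,X)→(s3,_,left)
state=s3 head=3 tape=YY_[_]_X   (s3,_)→(s3,X,left)
state=s3 head=2 tape=YY[_]X_X   (s3,_)→(s3,X,left)
state=s3 head=1 tape=Y[Y]XX_X   (s3,Y)→(sH,X,left)
state=sH head=0 tape=[Y]XXX_X
The non-blank tape span at halt is YXXX_X.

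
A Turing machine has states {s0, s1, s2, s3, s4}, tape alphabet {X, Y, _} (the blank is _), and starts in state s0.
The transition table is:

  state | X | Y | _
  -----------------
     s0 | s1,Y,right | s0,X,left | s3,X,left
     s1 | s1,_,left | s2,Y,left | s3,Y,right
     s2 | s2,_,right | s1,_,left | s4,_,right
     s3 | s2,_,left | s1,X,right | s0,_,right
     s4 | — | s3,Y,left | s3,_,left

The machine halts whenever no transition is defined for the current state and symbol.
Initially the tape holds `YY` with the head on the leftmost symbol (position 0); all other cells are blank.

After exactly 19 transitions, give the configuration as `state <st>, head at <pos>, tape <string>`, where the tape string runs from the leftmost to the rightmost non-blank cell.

state s0, head at -3, tape X__Y

s0 | ___[Y]Y   read Y → write X, move left, go to s0
s0 | __[_]XY   read _ → write X, move left, go to s3
s3 | _[_]XXY   read _ → write _, move right, go to s0
s0 | __[X]XY   read X → write Y, move right, go to s1
s1 | __Y[X]Y   read X → write _, move left, go to s1
s1 | __[Y]_Y   read Y → write Y, move left, go to s2
s2 | _[_]Y_Y   read _ → write _, move right, go to s4
s4 | __[Y]_Y   read Y → write Y, move left, go to s3
s3 | _[_]Y_Y   read _ → write _, move right, go to s0
s0 | __[Y]_Y   read Y → write X, move left, go to s0
s0 | _[_]X_Y   read _ → write X, move left, go to s3
s3 | [_]XX_Y   read _ → write _, move right, go to s0
s0 | _[X]X_Y   read X → write Y, move right, go to s1
s1 | _Y[X]_Y   read X → write _, move left, go to s1
s1 | _[Y]__Y   read Y → write Y, move left, go to s2
s2 | [_]Y__Y   read _ → write _, move right, go to s4
s4 | _[Y]__Y   read Y → write Y, move left, go to s3
s3 | [_]Y__Y   read _ → write _, move right, go to s0
s0 | _[Y]__Y   read Y → write X, move left, go to s0
s0 | [_]X__Y
After 19 steps: state s0, head at -3, tape X__Y.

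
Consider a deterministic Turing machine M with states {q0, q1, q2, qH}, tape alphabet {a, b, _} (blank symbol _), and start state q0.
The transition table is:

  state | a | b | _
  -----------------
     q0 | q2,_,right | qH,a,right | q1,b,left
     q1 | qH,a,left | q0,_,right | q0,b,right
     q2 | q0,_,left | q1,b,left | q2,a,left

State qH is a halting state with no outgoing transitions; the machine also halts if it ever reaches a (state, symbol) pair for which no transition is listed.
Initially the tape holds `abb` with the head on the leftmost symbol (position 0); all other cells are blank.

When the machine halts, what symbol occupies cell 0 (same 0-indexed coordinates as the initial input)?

b

state=q0 head=0 tape=[a]bb   (q0,a)→(q2,_,right)
state=q2 head=1 tape=_[b]b   (q2,b)→(q1,b,left)
state=q1 head=0 tape=[_]bb   (q1,_)→(q0,b,right)
state=q0 head=1 tape=b[b]b   (q0,b)→(qH,a,right)
state=qH head=2 tape=ba[b]
Cell 0 holds b when M halts.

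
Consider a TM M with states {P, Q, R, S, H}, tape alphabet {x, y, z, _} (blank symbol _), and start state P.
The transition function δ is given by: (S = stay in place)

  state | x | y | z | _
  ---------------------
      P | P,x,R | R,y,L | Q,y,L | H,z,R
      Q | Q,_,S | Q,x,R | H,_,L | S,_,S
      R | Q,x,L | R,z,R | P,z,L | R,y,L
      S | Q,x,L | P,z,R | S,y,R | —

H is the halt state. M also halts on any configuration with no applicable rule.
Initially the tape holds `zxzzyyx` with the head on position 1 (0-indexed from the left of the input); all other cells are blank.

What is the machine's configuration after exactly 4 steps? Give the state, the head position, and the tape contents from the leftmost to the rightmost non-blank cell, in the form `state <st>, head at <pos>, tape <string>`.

P | z[x]zzyyx   read x → write x, move R, go to P
P | zx[z]zyyx   read z → write y, move L, go to Q
Q | z[x]yzyyx   read x → write _, move S, go to Q
Q | z[_]yzyyx   read _ → write _, move S, go to S
S | z[_]yzyyx
After 4 steps: state S, head at 1, tape z_yzyyx.

state S, head at 1, tape z_yzyyx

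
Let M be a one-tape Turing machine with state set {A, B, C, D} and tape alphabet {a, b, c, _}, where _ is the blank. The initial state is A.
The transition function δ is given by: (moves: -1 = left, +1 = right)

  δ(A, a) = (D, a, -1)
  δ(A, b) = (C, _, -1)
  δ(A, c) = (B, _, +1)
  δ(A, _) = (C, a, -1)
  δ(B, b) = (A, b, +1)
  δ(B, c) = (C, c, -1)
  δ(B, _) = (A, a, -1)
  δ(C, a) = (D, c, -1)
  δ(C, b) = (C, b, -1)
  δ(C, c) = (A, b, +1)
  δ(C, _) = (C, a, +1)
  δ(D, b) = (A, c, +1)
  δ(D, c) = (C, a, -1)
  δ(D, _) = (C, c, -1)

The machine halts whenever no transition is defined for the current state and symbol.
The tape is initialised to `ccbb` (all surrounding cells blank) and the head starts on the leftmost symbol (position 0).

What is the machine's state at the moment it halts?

state=A head=0 tape=__[c]cbb   (A,c)→(B,_,+1)
state=B head=1 tape=___[c]bb   (B,c)→(C,c,-1)
state=C head=0 tape=__[_]cbb   (C,_)→(C,a,+1)
state=C head=1 tape=__a[c]bb   (C,c)→(A,b,+1)
state=A head=2 tape=__ab[b]b   (A,b)→(C,_,-1)
state=C head=1 tape=__a[b]_b   (C,b)→(C,b,-1)
state=C head=0 tape=__[a]b_b   (C,a)→(D,c,-1)
state=D head=-1 tape=_[_]cb_b   (D,_)→(C,c,-1)
state=C head=-2 tape=[_]ccb_b   (C,_)→(C,a,+1)
state=C head=-1 tape=a[c]cb_b   (C,c)→(A,b,+1)
state=A head=0 tape=ab[c]b_b   (A,c)→(B,_,+1)
state=B head=1 tape=ab_[b]_b   (B,b)→(A,b,+1)
state=A head=2 tape=ab_b[_]b   (A,_)→(C,a,-1)
state=C head=1 tape=ab_[b]ab   (C,b)→(C,b,-1)
state=C head=0 tape=ab[_]bab   (C,_)→(C,a,+1)
state=C head=1 tape=aba[b]ab   (C,b)→(C,b,-1)
state=C head=0 tape=ab[a]bab   (C,a)→(D,c,-1)
state=D head=-1 tape=a[b]cbab   (D,b)→(A,c,+1)
state=A head=0 tape=ac[c]bab   (A,c)→(B,_,+1)
state=B head=1 tape=ac_[b]ab   (B,b)→(A,b,+1)
state=A head=2 tape=ac_b[a]b   (A,a)→(D,a,-1)
state=D head=1 tape=ac_[b]ab   (D,b)→(A,c,+1)
state=A head=2 tape=ac_c[a]b   (A,a)→(D,a,-1)
state=D head=1 tape=ac_[c]ab   (D,c)→(C,a,-1)
state=C head=0 tape=ac[_]aab   (C,_)→(C,a,+1)
state=C head=1 tape=aca[a]ab   (C,a)→(D,c,-1)
state=D head=0 tape=ac[a]cab
No transition is defined for (D, a); M halts in state D.

D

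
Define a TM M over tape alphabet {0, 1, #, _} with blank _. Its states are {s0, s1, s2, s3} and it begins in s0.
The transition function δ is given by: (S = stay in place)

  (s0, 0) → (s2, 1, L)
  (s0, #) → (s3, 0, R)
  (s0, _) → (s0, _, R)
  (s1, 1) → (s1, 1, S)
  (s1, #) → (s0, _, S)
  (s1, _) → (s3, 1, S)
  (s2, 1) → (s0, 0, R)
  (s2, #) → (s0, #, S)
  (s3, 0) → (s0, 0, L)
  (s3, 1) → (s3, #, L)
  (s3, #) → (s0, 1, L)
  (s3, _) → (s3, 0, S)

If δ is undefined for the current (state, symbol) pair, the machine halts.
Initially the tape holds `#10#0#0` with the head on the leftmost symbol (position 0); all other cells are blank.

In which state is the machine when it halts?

state=s0 head=0 tape=_[#]10#0#0   (s0,#)→(s3,0,R)
state=s3 head=1 tape=_0[1]0#0#0   (s3,1)→(s3,#,L)
state=s3 head=0 tape=_[0]#0#0#0   (s3,0)→(s0,0,L)
state=s0 head=-1 tape=[_]0#0#0#0   (s0,_)→(s0,_,R)
state=s0 head=0 tape=_[0]#0#0#0   (s0,0)→(s2,1,L)
state=s2 head=-1 tape=[_]1#0#0#0
No transition is defined for (s2, _); M halts in state s2.

s2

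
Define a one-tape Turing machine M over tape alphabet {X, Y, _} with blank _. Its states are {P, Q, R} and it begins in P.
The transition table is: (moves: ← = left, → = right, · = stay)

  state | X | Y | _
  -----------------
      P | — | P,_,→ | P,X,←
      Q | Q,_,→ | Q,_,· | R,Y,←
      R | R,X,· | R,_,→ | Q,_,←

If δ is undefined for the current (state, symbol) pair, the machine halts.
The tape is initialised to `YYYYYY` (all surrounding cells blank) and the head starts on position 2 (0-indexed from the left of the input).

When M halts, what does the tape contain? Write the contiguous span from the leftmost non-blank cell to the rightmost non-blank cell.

Y_XXXXX

P | YY[Y]YYY_   read Y → write _, move →, go to P
P | YY_[Y]YY_   read Y → write _, move →, go to P
P | YY__[Y]Y_   read Y → write _, move →, go to P
P | YY___[Y]_   read Y → write _, move →, go to P
P | YY____[_]   read _ → write X, move ←, go to P
P | YY___[_]X   read _ → write X, move ←, go to P
P | YY__[_]XX   read _ → write X, move ←, go to P
P | YY_[_]XXX   read _ → write X, move ←, go to P
P | YY[_]XXXX   read _ → write X, move ←, go to P
P | Y[Y]XXXXX   read Y → write _, move →, go to P
P | Y_[X]XXXX
The non-blank tape span at halt is Y_XXXXX.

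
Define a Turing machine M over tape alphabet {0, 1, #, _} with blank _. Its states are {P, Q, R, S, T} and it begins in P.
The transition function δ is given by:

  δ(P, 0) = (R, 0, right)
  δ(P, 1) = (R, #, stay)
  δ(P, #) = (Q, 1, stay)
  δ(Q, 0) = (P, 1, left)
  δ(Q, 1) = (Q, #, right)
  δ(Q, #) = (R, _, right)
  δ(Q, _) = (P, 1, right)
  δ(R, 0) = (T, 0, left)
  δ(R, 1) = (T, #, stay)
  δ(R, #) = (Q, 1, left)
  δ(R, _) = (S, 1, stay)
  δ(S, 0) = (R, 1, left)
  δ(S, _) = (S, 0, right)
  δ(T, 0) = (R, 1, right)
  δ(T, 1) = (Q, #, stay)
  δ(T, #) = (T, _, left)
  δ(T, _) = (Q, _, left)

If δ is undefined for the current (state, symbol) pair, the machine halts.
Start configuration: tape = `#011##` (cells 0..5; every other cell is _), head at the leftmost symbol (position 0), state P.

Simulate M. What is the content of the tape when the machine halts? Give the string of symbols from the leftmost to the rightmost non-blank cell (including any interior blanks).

P | [#]011##__   read # → write 1, move stay, go to Q
Q | [1]011##__   read 1 → write #, move right, go to Q
Q | #[0]11##__   read 0 → write 1, move left, go to P
P | [#]111##__   read # → write 1, move stay, go to Q
Q | [1]111##__   read 1 → write #, move right, go to Q
Q | #[1]11##__   read 1 → write #, move right, go to Q
Q | ##[1]1##__   read 1 → write #, move right, go to Q
Q | ###[1]##__   read 1 → write #, move right, go to Q
Q | ####[#]#__   read # → write _, move right, go to R
R | ####_[#]__   read # → write 1, move left, go to Q
Q | ####[_]1__   read _ → write 1, move right, go to P
P | ####1[1]__   read 1 → write #, move stay, go to R
R | ####1[#]__   read # → write 1, move left, go to Q
Q | ####[1]1__   read 1 → write #, move right, go to Q
Q | #####[1]__   read 1 → write #, move right, go to Q
Q | ######[_]_   read _ → write 1, move right, go to P
P | ######1[_]
The non-blank tape span at halt is ######1.

######1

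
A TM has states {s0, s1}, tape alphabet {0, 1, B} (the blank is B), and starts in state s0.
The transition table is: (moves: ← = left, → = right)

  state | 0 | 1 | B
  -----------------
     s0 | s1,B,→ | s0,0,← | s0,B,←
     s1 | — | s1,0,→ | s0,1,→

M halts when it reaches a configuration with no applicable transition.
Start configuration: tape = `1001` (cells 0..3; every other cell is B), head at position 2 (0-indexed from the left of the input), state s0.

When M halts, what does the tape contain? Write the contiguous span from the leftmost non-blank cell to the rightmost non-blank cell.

10BB0

state=s0 head=2 tape=10[0]1BB   (s0,0)→(s1,B,→)
state=s1 head=3 tape=10B[1]BB   (s1,1)→(s1,0,→)
state=s1 head=4 tape=10B0[B]B   (s1,B)→(s0,1,→)
state=s0 head=5 tape=10B01[B]   (s0,B)→(s0,B,←)
state=s0 head=4 tape=10B0[1]B   (s0,1)→(s0,0,←)
state=s0 head=3 tape=10B[0]0B   (s0,0)→(s1,B,→)
state=s1 head=4 tape=10BB[0]B
The non-blank tape span at halt is 10BB0.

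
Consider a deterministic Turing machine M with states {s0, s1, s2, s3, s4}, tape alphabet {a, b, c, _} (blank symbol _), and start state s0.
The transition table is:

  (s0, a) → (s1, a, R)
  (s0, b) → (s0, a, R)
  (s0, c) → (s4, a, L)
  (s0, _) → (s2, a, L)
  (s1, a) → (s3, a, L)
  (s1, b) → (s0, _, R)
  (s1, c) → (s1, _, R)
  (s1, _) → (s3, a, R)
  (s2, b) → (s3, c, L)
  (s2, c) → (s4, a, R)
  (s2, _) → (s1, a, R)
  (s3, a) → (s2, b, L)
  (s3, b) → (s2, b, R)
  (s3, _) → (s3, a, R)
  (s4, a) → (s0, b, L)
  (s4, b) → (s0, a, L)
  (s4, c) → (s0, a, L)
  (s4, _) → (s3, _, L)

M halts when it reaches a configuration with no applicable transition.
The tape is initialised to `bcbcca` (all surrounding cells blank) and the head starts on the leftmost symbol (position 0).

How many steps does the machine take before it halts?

state=s0 head=0 tape=___[b]cbcca   (s0,b)→(s0,a,R)
state=s0 head=1 tape=___a[c]bcca   (s0,c)→(s4,a,L)
state=s4 head=0 tape=___[a]abcca   (s4,a)→(s0,b,L)
state=s0 head=-1 tape=__[_]babcca   (s0,_)→(s2,a,L)
state=s2 head=-2 tape=_[_]ababcca   (s2,_)→(s1,a,R)
state=s1 head=-1 tape=_a[a]babcca   (s1,a)→(s3,a,L)
state=s3 head=-2 tape=_[a]ababcca   (s3,a)→(s2,b,L)
state=s2 head=-3 tape=[_]bababcca   (s2,_)→(s1,a,R)
state=s1 head=-2 tape=a[b]ababcca   (s1,b)→(s0,_,R)
state=s0 head=-1 tape=a_[a]babcca   (s0,a)→(s1,a,R)
state=s1 head=0 tape=a_a[b]abcca   (s1,b)→(s0,_,R)
state=s0 head=1 tape=a_a_[a]bcca   (s0,a)→(s1,a,R)
state=s1 head=2 tape=a_a_a[b]cca   (s1,b)→(s0,_,R)
state=s0 head=3 tape=a_a_a_[c]ca   (s0,c)→(s4,a,L)
state=s4 head=2 tape=a_a_a[_]aca   (s4,_)→(s3,_,L)
state=s3 head=1 tape=a_a_[a]_aca   (s3,a)→(s2,b,L)
state=s2 head=0 tape=a_a[_]b_aca   (s2,_)→(s1,a,R)
state=s1 head=1 tape=a_aa[b]_aca   (s1,b)→(s0,_,R)
state=s0 head=2 tape=a_aa_[_]aca   (s0,_)→(s2,a,L)
state=s2 head=1 tape=a_aa[_]aaca   (s2,_)→(s1,a,R)
state=s1 head=2 tape=a_aaa[a]aca   (s1,a)→(s3,a,L)
state=s3 head=1 tape=a_aa[a]aaca   (s3,a)→(s2,b,L)
state=s2 head=0 tape=a_a[a]baaca
M halts after 22 transitions.

22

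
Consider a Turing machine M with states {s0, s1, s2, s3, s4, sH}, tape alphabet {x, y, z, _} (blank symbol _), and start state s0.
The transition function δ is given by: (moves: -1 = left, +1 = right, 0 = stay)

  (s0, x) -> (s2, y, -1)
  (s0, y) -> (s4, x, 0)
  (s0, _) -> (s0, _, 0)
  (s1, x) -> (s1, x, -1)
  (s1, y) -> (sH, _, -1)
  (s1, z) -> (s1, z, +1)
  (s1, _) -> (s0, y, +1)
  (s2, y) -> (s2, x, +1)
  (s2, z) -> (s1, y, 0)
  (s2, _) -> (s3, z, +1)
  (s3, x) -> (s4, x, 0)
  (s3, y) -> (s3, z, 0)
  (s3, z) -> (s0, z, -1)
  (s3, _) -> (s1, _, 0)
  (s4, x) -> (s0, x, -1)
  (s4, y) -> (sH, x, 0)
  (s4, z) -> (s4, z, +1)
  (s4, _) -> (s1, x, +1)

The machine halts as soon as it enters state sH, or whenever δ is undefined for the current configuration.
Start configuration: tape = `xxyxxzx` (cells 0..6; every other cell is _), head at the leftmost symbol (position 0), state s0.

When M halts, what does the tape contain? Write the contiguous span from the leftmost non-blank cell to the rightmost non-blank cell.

zzxyxxzx

state=s0 head=0 tape=_[x]xyxxzx   (s0,x)→(s2,y,-1)
state=s2 head=-1 tape=[_]yxyxxzx   (s2,_)→(s3,z,+1)
state=s3 head=0 tape=z[y]xyxxzx   (s3,y)→(s3,z,0)
state=s3 head=0 tape=z[z]xyxxzx   (s3,z)→(s0,z,-1)
state=s0 head=-1 tape=[z]zxyxxzx
The non-blank tape span at halt is zzxyxxzx.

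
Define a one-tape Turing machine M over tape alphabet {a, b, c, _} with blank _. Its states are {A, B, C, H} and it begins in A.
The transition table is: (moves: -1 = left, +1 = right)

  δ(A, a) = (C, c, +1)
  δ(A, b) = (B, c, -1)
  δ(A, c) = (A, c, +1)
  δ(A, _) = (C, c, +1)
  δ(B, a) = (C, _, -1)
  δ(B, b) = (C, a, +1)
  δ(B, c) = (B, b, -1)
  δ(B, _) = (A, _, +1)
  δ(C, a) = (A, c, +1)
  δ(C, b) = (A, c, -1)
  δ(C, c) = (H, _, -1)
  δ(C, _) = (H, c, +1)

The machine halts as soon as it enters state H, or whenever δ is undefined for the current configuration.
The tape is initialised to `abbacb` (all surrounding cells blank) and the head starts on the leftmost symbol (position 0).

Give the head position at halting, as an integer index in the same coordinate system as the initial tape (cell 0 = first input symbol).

state=A head=0 tape=_[a]bbacb   (A,a)→(C,c,+1)
state=C head=1 tape=_c[b]bacb   (C,b)→(A,c,-1)
state=A head=0 tape=_[c]cbacb   (A,c)→(A,c,+1)
state=A head=1 tape=_c[c]bacb   (A,c)→(A,c,+1)
state=A head=2 tape=_cc[b]acb   (A,b)→(B,c,-1)
state=B head=1 tape=_c[c]cacb   (B,c)→(B,b,-1)
state=B head=0 tape=_[c]bcacb   (B,c)→(B,b,-1)
state=B head=-1 tape=[_]bbcacb   (B,_)→(A,_,+1)
state=A head=0 tape=_[b]bcacb   (A,b)→(B,c,-1)
state=B head=-1 tape=[_]cbcacb   (B,_)→(A,_,+1)
state=A head=0 tape=_[c]bcacb   (A,c)→(A,c,+1)
state=A head=1 tape=_c[b]cacb   (A,b)→(B,c,-1)
state=B head=0 tape=_[c]ccacb   (B,c)→(B,b,-1)
state=B head=-1 tape=[_]bccacb   (B,_)→(A,_,+1)
state=A head=0 tape=_[b]ccacb   (A,b)→(B,c,-1)
state=B head=-1 tape=[_]cccacb   (B,_)→(A,_,+1)
state=A head=0 tape=_[c]ccacb   (A,c)→(A,c,+1)
state=A head=1 tape=_c[c]cacb   (A,c)→(A,c,+1)
state=A head=2 tape=_cc[c]acb   (A,c)→(A,c,+1)
state=A head=3 tape=_ccc[a]cb   (A,a)→(C,c,+1)
state=C head=4 tape=_cccc[c]b   (C,c)→(H,_,-1)
state=H head=3 tape=_ccc[c]_b
At halt the head is at cell 3.

3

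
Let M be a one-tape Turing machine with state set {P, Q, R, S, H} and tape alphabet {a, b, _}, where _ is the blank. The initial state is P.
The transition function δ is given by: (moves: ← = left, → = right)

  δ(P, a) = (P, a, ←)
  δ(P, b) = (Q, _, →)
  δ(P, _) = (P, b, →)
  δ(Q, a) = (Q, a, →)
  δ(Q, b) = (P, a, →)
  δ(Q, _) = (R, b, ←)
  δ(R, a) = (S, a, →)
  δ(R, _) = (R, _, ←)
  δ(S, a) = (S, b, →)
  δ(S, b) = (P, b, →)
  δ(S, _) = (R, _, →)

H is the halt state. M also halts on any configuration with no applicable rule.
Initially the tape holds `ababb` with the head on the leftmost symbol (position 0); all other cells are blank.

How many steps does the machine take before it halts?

21

state=P head=0 tape=_[a]babb_   (P,a)→(P,a,←)
state=P head=-1 tape=[_]ababb_   (P,_)→(P,b,→)
state=P head=0 tape=b[a]babb_   (P,a)→(P,a,←)
state=P head=-1 tape=[b]ababb_   (P,b)→(Q,_,→)
state=Q head=0 tape=_[a]babb_   (Q,a)→(Q,a,→)
state=Q head=1 tape=_a[b]abb_   (Q,b)→(P,a,→)
state=P head=2 tape=_aa[a]bb_   (P,a)→(P,a,←)
state=P head=1 tape=_a[a]abb_   (P,a)→(P,a,←)
state=P head=0 tape=_[a]aabb_   (P,a)→(P,a,←)
state=P head=-1 tape=[_]aaabb_   (P,_)→(P,b,→)
state=P head=0 tape=b[a]aabb_   (P,a)→(P,a,←)
state=P head=-1 tape=[b]aaabb_   (P,b)→(Q,_,→)
state=Q head=0 tape=_[a]aabb_   (Q,a)→(Q,a,→)
state=Q head=1 tape=_a[a]abb_   (Q,a)→(Q,a,→)
state=Q head=2 tape=_aa[a]bb_   (Q,a)→(Q,a,→)
state=Q head=3 tape=_aaa[b]b_   (Q,b)→(P,a,→)
state=P head=4 tape=_aaaa[b]_   (P,b)→(Q,_,→)
state=Q head=5 tape=_aaaa_[_]   (Q,_)→(R,b,←)
state=R head=4 tape=_aaaa[_]b   (R,_)→(R,_,←)
state=R head=3 tape=_aaa[a]_b   (R,a)→(S,a,→)
state=S head=4 tape=_aaaa[_]b   (S,_)→(R,_,→)
state=R head=5 tape=_aaaa_[b]
M halts after 21 transitions.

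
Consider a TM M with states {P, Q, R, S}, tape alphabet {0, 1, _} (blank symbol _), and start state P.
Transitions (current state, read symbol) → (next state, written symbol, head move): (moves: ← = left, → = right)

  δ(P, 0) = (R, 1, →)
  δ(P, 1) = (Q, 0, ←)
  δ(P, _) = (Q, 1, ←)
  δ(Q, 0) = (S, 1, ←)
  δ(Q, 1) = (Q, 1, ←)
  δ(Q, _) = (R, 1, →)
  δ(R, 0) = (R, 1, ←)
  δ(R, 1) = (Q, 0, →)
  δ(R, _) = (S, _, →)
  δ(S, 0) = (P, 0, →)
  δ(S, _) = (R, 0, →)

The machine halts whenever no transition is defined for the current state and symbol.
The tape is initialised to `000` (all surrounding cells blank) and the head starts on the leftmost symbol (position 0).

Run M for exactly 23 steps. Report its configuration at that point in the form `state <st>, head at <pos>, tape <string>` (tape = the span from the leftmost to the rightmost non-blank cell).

P | ___[0]00   read 0 → write 1, move →, go to R
R | ___1[0]0   read 0 → write 1, move ←, go to R
R | ___[1]10   read 1 → write 0, move →, go to Q
Q | ___0[1]0   read 1 → write 1, move ←, go to Q
Q | ___[0]10   read 0 → write 1, move ←, go to S
S | __[_]110   read _ → write 0, move →, go to R
R | __0[1]10   read 1 → write 0, move →, go to Q
Q | __00[1]0   read 1 → write 1, move ←, go to Q
Q | __0[0]10   read 0 → write 1, move ←, go to S
S | __[0]110   read 0 → write 0, move →, go to P
P | __0[1]10   read 1 → write 0, move ←, go to Q
Q | __[0]010   read 0 → write 1, move ←, go to S
S | _[_]1010   read _ → write 0, move →, go to R
R | _0[1]010   read 1 → write 0, move →, go to Q
Q | _00[0]10   read 0 → write 1, move ←, go to S
S | _0[0]110   read 0 → write 0, move →, go to P
P | _00[1]10   read 1 → write 0, move ←, go to Q
Q | _0[0]010   read 0 → write 1, move ←, go to S
S | _[0]1010   read 0 → write 0, move →, go to P
P | _0[1]010   read 1 → write 0, move ←, go to Q
Q | _[0]0010   read 0 → write 1, move ←, go to S
S | [_]10010   read _ → write 0, move →, go to R
R | 0[1]0010   read 1 → write 0, move →, go to Q
Q | 00[0]010
After 23 steps: state Q, head at -1, tape 000010.

state Q, head at -1, tape 000010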